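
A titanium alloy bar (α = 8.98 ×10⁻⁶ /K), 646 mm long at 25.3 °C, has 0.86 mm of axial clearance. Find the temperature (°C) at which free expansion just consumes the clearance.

α·L₀·ΔT = 0.86 mm ⇒ ΔT = 0.86 / (8.98×10⁻⁶ × 646.0) = 148.2 K.
T = 25.3 + 148.2 = 173.5 °C.

174 °C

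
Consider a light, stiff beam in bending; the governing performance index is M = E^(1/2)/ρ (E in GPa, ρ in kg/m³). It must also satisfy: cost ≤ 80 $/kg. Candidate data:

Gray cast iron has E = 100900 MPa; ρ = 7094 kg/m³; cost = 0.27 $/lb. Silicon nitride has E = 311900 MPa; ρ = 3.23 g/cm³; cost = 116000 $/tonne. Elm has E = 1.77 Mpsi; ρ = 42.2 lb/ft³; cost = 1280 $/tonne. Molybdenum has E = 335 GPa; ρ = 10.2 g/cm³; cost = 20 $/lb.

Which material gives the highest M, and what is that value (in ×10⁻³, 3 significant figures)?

Screen on constraints: cost ≤ 80 $/kg. Survivors: gray cast iron, elm, molybdenum.
After converting to SI:
  gray cast iron: E = 100.9 GPa, ρ = 7094 kg/m³
  elm: E = 12.20 GPa, ρ = 676.0 kg/m³
  molybdenum: E = 335.0 GPa, ρ = 10200 kg/m³
  elm: M = 5.17×10⁻³
  molybdenum: M = 1.79×10⁻³
  gray cast iron: M = 1.42×10⁻³
Highest index: elm.

elm, M = 5.17×10⁻³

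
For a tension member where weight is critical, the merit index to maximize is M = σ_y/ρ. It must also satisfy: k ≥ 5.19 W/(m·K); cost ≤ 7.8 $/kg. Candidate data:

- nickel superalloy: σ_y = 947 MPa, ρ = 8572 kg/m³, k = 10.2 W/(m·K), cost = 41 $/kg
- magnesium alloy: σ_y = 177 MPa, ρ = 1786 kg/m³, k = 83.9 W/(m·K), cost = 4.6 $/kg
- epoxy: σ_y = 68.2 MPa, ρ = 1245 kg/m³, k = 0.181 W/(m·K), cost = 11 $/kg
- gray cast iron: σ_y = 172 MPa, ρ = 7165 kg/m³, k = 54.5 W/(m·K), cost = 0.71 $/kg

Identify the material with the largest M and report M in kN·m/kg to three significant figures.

magnesium alloy, M = 99.1 kN·m/kg

Screen on constraints: k ≥ 5.19 W/(m·K); cost ≤ 7.8 $/kg. Survivors: magnesium alloy, gray cast iron.
Computing M directly (units already consistent):
  magnesium alloy: M = 99.1 kN·m/kg
  gray cast iron: M = 24.0 kN·m/kg
Highest index: magnesium alloy.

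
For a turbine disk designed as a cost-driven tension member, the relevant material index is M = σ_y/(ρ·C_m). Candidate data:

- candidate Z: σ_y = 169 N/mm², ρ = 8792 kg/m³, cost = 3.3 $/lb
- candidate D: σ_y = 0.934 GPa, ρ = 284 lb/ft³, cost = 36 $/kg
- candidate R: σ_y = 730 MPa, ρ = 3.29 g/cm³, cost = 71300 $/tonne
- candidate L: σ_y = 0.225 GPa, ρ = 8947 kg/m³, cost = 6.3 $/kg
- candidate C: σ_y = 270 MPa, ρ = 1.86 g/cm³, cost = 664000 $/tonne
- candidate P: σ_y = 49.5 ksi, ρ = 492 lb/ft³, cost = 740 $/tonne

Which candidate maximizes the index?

candidate P

Convert each candidate to consistent units, then evaluate M:
  candidate Z: σ_y = 169.0 MPa, ρ = 8792 kg/m³, cost = 7.275 $/kg
  candidate D: σ_y = 934.0 MPa, ρ = 4549 kg/m³, cost = 36.00 $/kg
  candidate R: σ_y = 730.0 MPa, ρ = 3290 kg/m³, cost = 71.30 $/kg
  candidate L: σ_y = 225.0 MPa, ρ = 8947 kg/m³, cost = 6.300 $/kg
  candidate C: σ_y = 270.0 MPa, ρ = 1860 kg/m³, cost = 664.0 $/kg
  candidate P: σ_y = 341.3 MPa, ρ = 7881 kg/m³, cost = 0.7400 $/kg
  candidate P: M = 58.5 kN·m per $
  candidate D: M = 5.70 kN·m per $
  candidate L: M = 3.99 kN·m per $
  candidate R: M = 3.11 kN·m per $
  candidate Z: M = 2.64 kN·m per $
  candidate C: M = 0.219 kN·m per $
The maximum is for candidate P.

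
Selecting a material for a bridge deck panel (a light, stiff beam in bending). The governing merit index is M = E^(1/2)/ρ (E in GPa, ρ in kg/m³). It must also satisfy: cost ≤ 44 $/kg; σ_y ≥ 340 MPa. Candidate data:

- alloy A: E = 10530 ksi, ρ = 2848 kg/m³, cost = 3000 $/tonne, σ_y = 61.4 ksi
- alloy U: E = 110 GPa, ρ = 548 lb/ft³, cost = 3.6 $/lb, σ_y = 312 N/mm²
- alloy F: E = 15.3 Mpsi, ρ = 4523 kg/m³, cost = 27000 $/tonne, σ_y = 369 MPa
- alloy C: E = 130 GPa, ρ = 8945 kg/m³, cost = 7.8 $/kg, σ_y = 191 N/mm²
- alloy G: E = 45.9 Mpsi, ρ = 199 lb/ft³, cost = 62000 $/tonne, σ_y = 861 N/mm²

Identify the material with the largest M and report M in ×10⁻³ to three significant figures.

Screen on constraints: cost ≤ 44 $/kg; σ_y ≥ 340 MPa. Survivors: alloy A, alloy F.
Convert each candidate to consistent units, then evaluate M:
  alloy A: E = 72.60 GPa, ρ = 2848 kg/m³
  alloy F: E = 105.5 GPa, ρ = 4523 kg/m³
  alloy A: M = 2.99×10⁻³
  alloy F: M = 2.27×10⁻³
Alloy A has the largest M.

alloy A, M = 2.99×10⁻³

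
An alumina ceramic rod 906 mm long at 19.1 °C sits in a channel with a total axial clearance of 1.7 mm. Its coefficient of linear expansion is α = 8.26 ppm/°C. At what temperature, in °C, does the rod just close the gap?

246 °C

α·L₀·ΔT = 1.7 mm ⇒ ΔT = 1.7 / (8.26×10⁻⁶ × 906.0) = 227.2 K.
T = 19.1 + 227.2 = 246.3 °C.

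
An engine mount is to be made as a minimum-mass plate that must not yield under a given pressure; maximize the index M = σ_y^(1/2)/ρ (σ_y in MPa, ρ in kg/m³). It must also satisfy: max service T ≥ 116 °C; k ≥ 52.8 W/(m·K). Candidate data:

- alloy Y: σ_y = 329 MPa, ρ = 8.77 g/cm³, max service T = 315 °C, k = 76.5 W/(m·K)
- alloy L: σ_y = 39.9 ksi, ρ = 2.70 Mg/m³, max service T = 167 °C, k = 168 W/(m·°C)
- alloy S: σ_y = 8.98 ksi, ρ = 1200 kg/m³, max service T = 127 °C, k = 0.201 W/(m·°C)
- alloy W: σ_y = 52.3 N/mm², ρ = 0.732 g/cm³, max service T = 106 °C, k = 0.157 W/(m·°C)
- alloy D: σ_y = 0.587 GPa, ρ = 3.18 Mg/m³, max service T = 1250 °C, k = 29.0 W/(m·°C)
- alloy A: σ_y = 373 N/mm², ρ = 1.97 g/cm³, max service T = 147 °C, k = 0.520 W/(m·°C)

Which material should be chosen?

Screen on constraints: max service T ≥ 116 °C; k ≥ 52.8 W/(m·K). Survivors: alloy Y, alloy L.
Putting every candidate on a common basis:
  alloy Y: σ_y = 329.0 MPa, ρ = 8770 kg/m³
  alloy L: σ_y = 275.1 MPa, ρ = 2700 kg/m³
  alloy L: M = 6.14×10⁻³
  alloy Y: M = 2.07×10⁻³
Highest index: alloy L.

alloy L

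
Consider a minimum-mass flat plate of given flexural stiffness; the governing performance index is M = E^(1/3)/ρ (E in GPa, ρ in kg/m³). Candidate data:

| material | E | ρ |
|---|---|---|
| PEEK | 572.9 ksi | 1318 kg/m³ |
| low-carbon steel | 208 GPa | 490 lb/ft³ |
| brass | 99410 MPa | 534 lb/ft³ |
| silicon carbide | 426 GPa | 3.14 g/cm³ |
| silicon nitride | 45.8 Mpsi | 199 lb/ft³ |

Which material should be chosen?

silicon carbide

Putting every candidate on a common basis:
  PEEK: E = 3.950 GPa, ρ = 1318 kg/m³
  low-carbon steel: E = 208.0 GPa, ρ = 7849 kg/m³
  brass: E = 99.41 GPa, ρ = 8554 kg/m³
  silicon carbide: E = 426.0 GPa, ρ = 3140 kg/m³
  silicon nitride: E = 315.8 GPa, ρ = 3188 kg/m³
  silicon carbide: M = 2.40×10⁻³
  silicon nitride: M = 2.14×10⁻³
  PEEK: M = 1.20×10⁻³
  low-carbon steel: M = 0.755×10⁻³
  brass: M = 0.542×10⁻³
The maximum is for silicon carbide.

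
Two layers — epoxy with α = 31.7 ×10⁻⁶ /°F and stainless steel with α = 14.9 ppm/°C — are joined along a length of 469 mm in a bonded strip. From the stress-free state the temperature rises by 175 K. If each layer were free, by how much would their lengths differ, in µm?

3460 µm

epoxy: α = 31.7×10⁻⁶/°F × 9/5 = 57.1×10⁻⁶/K.
Δα = |57.1 − 14.9|×10⁻⁶/K = 42.2×10⁻⁶/K.
ΔL_mismatch = Δα·L·ΔT = 42.2×10⁻⁶ × 469.0 mm × 175.0 K = 3460 µm.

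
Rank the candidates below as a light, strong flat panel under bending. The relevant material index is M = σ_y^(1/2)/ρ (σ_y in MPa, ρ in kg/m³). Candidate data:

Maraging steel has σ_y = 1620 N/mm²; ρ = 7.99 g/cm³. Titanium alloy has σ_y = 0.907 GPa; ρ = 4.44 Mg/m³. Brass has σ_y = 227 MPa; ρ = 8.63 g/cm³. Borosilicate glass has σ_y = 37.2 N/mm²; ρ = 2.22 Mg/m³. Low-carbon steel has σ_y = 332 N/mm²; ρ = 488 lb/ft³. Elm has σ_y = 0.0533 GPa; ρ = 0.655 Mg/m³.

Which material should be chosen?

After converting to SI:
  maraging steel: σ_y = 1620 MPa, ρ = 7990 kg/m³
  titanium alloy: σ_y = 907.0 MPa, ρ = 4440 kg/m³
  brass: σ_y = 227.0 MPa, ρ = 8630 kg/m³
  borosilicate glass: σ_y = 37.20 MPa, ρ = 2220 kg/m³
  low-carbon steel: σ_y = 332.0 MPa, ρ = 7817 kg/m³
  elm: σ_y = 53.30 MPa, ρ = 655.0 kg/m³
  elm: M = 11.1×10⁻³
  titanium alloy: M = 6.78×10⁻³
  maraging steel: M = 5.04×10⁻³
  borosilicate glass: M = 2.75×10⁻³
  low-carbon steel: M = 2.33×10⁻³
  brass: M = 1.75×10⁻³
Elm has the largest M.

elm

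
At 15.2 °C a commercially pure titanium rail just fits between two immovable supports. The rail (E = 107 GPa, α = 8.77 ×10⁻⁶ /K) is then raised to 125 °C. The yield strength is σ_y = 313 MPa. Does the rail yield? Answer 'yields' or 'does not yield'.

does not yield

ΔT = 109.8 K. Constrained thermal stress σ = E·α·ΔT = 107.0×10³ MPa × 8.77×10⁻⁶ × 109.8 = 103 MPa (compressive).
Compare to σ_y = 313 MPa: σ < σ_y, so it does not yield.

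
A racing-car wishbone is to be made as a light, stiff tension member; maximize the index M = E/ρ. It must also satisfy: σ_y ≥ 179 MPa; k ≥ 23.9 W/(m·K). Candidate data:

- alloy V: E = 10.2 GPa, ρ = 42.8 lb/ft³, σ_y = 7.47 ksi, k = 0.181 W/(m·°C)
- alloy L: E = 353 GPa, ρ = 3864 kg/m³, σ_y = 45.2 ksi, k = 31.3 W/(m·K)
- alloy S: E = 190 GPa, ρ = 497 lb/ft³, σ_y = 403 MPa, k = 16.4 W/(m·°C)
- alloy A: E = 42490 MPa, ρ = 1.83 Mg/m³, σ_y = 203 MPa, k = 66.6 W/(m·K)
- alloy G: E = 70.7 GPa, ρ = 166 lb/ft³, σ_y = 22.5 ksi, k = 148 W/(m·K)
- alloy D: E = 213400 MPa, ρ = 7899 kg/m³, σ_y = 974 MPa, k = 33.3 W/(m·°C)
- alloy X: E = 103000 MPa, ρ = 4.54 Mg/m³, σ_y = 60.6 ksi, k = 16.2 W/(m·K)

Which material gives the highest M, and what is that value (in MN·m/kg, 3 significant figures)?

Screen on constraints: σ_y ≥ 179 MPa; k ≥ 23.9 W/(m·K). Survivors: alloy L, alloy A, alloy D.
After converting to SI:
  alloy L: E = 353.0 GPa, ρ = 3864 kg/m³
  alloy A: E = 42.49 GPa, ρ = 1830 kg/m³
  alloy D: E = 213.4 GPa, ρ = 7899 kg/m³
  alloy L: M = 91.4 MN·m/kg
  alloy D: M = 27.0 MN·m/kg
  alloy A: M = 23.2 MN·m/kg
Highest index: alloy L.

alloy L, M = 91.4 MN·m/kg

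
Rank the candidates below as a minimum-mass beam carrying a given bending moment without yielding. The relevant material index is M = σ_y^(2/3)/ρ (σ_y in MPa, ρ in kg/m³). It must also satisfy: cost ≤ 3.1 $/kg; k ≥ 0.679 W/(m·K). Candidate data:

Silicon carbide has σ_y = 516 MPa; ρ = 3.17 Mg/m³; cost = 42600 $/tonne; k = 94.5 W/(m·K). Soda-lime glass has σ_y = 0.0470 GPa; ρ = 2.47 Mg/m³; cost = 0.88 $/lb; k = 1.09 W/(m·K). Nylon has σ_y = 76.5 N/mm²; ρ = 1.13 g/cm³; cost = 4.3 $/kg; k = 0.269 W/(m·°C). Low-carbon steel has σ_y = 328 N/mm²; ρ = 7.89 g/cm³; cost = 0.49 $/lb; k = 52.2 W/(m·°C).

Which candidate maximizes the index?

low-carbon steel

Screen on constraints: cost ≤ 3.1 $/kg; k ≥ 0.679 W/(m·K). Survivors: soda-lime glass, low-carbon steel.
After converting to SI:
  soda-lime glass: σ_y = 47.00 MPa, ρ = 2470 kg/m³
  low-carbon steel: σ_y = 328.0 MPa, ρ = 7890 kg/m³
  low-carbon steel: M = 6.03×10⁻³
  soda-lime glass: M = 5.27×10⁻³
Low-carbon steel ranks first.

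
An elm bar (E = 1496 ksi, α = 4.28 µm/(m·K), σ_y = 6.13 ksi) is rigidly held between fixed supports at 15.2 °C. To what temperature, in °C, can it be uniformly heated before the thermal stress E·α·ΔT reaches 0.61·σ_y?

599 °C

E = 1496 ksi = 10.31 GPa.
σ_y = 6.13 ksi = 42.26 MPa.
E·α·ΔT = 25.78 MPa ⇒ ΔT = 25.78 / (10.31×10³ × 4.28×10⁻⁶) = 584.0 K.
T = 15.2 + 584.0 = 599.2 °C.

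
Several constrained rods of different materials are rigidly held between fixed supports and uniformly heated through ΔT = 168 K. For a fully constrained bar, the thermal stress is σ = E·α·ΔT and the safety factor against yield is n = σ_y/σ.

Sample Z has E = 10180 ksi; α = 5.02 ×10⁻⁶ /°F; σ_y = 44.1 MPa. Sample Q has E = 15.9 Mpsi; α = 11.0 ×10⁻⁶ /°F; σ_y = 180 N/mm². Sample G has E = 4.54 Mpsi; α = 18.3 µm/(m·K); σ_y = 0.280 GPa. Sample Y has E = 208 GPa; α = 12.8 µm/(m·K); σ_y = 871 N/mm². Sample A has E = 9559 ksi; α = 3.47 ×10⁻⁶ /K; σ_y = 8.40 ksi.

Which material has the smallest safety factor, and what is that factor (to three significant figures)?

In consistent units (E in GPa, α in ×10⁻⁶/K, σ_y in MPa):
  sample Z: E = 70.19, α = 9.04, σ_y = 44.10 → σ = 107 MPa, n = 0.414
  sample Q: E = 109.6, α = 19.8, σ_y = 180.0 → σ = 365 MPa, n = 0.494
  sample G: E = 31.30, α = 18.3, σ_y = 280.0 → σ = 96.2 MPa, n = 2.91
  sample Y: E = 208.0, α = 12.8, σ_y = 871.0 → σ = 447 MPa, n = 1.95
  sample A: E = 65.91, α = 3.47, σ_y = 57.92 → σ = 38.4 MPa, n = 1.51
The minimum is sample Z at n = 0.414.

sample Z, n = 0.414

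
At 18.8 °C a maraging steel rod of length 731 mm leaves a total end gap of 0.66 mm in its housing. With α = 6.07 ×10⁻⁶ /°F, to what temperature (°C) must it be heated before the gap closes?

α = 6.07×10⁻⁶/°F × 9/5 = 10.9×10⁻⁶/K.
α·L₀·ΔT = 0.66 mm ⇒ ΔT = 0.66 / (10.9×10⁻⁶ × 731.0) = 82.64 K.
T = 18.8 + 82.64 = 101.4 °C.

101 °C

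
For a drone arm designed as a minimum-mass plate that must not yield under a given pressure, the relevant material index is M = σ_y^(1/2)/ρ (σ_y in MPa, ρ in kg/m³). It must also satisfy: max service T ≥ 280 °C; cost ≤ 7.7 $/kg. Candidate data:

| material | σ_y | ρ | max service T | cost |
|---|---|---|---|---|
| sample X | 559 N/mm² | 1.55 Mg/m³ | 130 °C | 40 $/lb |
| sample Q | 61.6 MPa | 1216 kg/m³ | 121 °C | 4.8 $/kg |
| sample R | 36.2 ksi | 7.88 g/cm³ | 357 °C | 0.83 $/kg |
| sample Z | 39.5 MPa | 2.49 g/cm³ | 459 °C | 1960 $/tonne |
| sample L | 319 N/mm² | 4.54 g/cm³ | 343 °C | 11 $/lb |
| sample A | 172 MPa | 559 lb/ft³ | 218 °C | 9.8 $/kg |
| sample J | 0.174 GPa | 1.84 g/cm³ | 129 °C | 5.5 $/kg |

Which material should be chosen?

Screen on constraints: max service T ≥ 280 °C; cost ≤ 7.7 $/kg. Survivors: sample R, sample Z.
Normalizing units and computing the index:
  sample R: σ_y = 249.6 MPa, ρ = 7880 kg/m³
  sample Z: σ_y = 39.50 MPa, ρ = 2490 kg/m³
  sample Z: M = 2.52×10⁻³
  sample R: M = 2.00×10⁻³
The maximum is for sample Z.

sample Z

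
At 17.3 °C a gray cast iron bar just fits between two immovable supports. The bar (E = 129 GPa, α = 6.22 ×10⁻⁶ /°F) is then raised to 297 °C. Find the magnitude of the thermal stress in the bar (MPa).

404 MPa

α = 6.22×10⁻⁶/°F × 9/5 = 11.2×10⁻⁶/K.
ΔT = 279.7 K. Constrained thermal stress σ = E·α·ΔT = 129.0×10³ MPa × 11.2×10⁻⁶ × 279.7 = 404 MPa (compressive).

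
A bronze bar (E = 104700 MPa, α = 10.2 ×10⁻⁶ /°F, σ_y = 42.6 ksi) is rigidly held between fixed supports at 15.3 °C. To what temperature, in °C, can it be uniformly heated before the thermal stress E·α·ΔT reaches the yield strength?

168 °C

E = 104700 MPa = 104.7 GPa.
α = 10.2×10⁻⁶/°F × 9/5 = 18.4×10⁻⁶/K.
σ_y = 42.6 ksi = 293.7 MPa.
E·α·ΔT = 293.7 MPa ⇒ ΔT = 293.7 / (104.7×10³ × 18.4×10⁻⁶) = 152.8 K.
T = 15.3 + 152.8 = 168.1 °C.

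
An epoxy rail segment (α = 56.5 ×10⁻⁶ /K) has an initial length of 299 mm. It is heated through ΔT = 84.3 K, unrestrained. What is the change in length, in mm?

1.42 mm

ΔL = α·L₀·ΔT = 56.5×10⁻⁶ × 299 mm × 84.30 K = 1.42 mm.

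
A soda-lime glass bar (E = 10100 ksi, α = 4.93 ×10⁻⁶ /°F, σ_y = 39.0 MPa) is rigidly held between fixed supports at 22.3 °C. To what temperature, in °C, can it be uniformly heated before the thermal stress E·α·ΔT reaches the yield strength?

E = 10100 ksi = 69.64 GPa.
α = 4.93×10⁻⁶/°F × 9/5 = 8.87×10⁻⁶/K.
E·α·ΔT = 39.00 MPa ⇒ ΔT = 39.00 / (69.64×10³ × 8.87×10⁻⁶) = 63.11 K.
T = 22.3 + 63.11 = 85.41 °C.

85.4 °C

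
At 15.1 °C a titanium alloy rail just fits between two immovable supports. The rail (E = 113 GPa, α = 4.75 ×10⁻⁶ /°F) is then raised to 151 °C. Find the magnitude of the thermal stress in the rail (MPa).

131 MPa

α = 4.75×10⁻⁶/°F × 9/5 = 8.55×10⁻⁶/K.
ΔT = 135.9 K. Constrained thermal stress σ = E·α·ΔT = 113.0×10³ MPa × 8.55×10⁻⁶ × 135.9 = 131 MPa (compressive).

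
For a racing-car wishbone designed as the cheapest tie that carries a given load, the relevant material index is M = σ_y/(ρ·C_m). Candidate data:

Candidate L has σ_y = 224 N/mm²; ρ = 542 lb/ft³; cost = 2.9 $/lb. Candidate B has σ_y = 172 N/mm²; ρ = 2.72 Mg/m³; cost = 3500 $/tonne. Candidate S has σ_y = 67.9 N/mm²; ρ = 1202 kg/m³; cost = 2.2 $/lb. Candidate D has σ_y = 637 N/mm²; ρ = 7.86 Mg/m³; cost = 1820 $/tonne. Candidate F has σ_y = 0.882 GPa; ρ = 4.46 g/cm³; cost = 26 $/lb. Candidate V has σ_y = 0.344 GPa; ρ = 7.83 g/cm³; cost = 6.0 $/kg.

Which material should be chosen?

Putting every candidate on a common basis:
  candidate L: σ_y = 224.0 MPa, ρ = 8682 kg/m³, cost = 6.393 $/kg
  candidate B: σ_y = 172.0 MPa, ρ = 2720 kg/m³, cost = 3.500 $/kg
  candidate S: σ_y = 67.90 MPa, ρ = 1202 kg/m³, cost = 4.850 $/kg
  candidate D: σ_y = 637.0 MPa, ρ = 7860 kg/m³, cost = 1.820 $/kg
  candidate F: σ_y = 882.0 MPa, ρ = 4460 kg/m³, cost = 57.32 $/kg
  candidate V: σ_y = 344.0 MPa, ρ = 7830 kg/m³, cost = 6.000 $/kg
  candidate D: M = 44.5 kN·m per $
  candidate B: M = 18.1 kN·m per $
  candidate S: M = 11.6 kN·m per $
  candidate V: M = 7.32 kN·m per $
  candidate L: M = 4.04 kN·m per $
  candidate F: M = 3.45 kN·m per $
The maximum is for candidate D.

candidate D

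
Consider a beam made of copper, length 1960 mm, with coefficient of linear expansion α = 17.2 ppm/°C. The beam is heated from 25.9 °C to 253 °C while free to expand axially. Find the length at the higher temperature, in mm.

ΔT = 253 − 25.9 = 227.1 K.
ΔL = α·L₀·ΔT = 17.2×10⁻⁶ × 1960 mm × 227.1 K = 7.66 mm.
L = L₀ + ΔL = 1960 + 7.66 = 1967.7 mm.

1967.7 mm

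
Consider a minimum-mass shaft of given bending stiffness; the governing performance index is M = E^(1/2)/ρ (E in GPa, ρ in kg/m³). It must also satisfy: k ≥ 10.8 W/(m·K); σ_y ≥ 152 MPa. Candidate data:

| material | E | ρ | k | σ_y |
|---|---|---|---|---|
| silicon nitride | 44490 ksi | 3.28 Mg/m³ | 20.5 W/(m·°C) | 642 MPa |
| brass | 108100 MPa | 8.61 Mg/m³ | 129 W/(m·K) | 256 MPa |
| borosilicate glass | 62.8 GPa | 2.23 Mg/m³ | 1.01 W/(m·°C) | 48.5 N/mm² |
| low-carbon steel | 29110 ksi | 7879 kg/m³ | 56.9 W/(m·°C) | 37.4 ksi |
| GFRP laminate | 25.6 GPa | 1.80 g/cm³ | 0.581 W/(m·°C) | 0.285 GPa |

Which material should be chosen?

Screen on constraints: k ≥ 10.8 W/(m·K); σ_y ≥ 152 MPa. Survivors: silicon nitride, brass, low-carbon steel.
Convert each candidate to consistent units, then evaluate M:
  silicon nitride: E = 306.7 GPa, ρ = 3280 kg/m³
  brass: E = 108.1 GPa, ρ = 8610 kg/m³
  low-carbon steel: E = 200.7 GPa, ρ = 7879 kg/m³
  silicon nitride: M = 5.34×10⁻³
  low-carbon steel: M = 1.80×10⁻³
  brass: M = 1.21×10⁻³
Highest index: silicon nitride.

silicon nitride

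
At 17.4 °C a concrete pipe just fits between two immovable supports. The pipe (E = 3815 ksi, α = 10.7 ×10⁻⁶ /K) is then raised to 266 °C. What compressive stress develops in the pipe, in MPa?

70.0 MPa

E = 3815 ksi = 26.30 GPa.
ΔT = 248.6 K. Constrained thermal stress σ = E·α·ΔT = 26.30×10³ MPa × 10.7×10⁻⁶ × 248.6 = 70.0 MPa (compressive).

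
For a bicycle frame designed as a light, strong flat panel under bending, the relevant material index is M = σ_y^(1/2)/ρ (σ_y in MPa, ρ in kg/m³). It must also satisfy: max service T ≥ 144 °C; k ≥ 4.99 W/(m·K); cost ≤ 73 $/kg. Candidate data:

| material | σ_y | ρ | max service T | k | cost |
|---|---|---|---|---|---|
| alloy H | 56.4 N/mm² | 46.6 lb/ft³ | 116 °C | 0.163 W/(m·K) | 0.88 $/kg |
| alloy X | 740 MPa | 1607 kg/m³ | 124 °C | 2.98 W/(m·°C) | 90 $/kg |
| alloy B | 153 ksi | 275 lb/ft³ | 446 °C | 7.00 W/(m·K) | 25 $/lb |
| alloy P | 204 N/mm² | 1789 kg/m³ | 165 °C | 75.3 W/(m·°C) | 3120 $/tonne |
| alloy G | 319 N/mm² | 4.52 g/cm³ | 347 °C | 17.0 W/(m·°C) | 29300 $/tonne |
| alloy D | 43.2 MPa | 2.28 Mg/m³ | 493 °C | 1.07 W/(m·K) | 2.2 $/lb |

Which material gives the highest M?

alloy P

Screen on constraints: max service T ≥ 144 °C; k ≥ 4.99 W/(m·K); cost ≤ 73 $/kg. Survivors: alloy B, alloy P, alloy G.
In SI units:
  alloy B: σ_y = 1055 MPa, ρ = 4405 kg/m³
  alloy P: σ_y = 204.0 MPa, ρ = 1789 kg/m³
  alloy G: σ_y = 319.0 MPa, ρ = 4520 kg/m³
  alloy P: M = 7.98×10⁻³
  alloy B: M = 7.37×10⁻³
  alloy G: M = 3.95×10⁻³
Alloy P has the largest M.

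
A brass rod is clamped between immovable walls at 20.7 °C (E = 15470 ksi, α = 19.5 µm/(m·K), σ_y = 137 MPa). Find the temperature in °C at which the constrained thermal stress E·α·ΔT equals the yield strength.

86.6 °C

E = 15470 ksi = 106.7 GPa.
E·α·ΔT = 137.0 MPa ⇒ ΔT = 137.0 / (106.7×10³ × 19.5×10⁻⁶) = 65.87 K.
T = 20.7 + 65.87 = 86.57 °C.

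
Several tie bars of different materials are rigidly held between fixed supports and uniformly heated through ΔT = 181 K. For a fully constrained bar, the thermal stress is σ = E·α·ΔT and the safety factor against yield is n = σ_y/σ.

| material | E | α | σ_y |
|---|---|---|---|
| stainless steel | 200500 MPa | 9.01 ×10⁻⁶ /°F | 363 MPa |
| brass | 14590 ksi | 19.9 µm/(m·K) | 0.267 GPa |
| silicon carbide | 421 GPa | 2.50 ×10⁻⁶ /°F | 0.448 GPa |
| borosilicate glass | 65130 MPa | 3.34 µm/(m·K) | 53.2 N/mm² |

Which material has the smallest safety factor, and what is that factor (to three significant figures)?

In consistent units (E in GPa, α in ×10⁻⁶/K, σ_y in MPa):
  stainless steel: E = 200.5, α = 16.2, σ_y = 363.0 → σ = 589 MPa, n = 0.617
  brass: E = 100.6, α = 19.9, σ_y = 267.0 → σ = 362 MPa, n = 0.737
  silicon carbide: E = 421.0, α = 4.50, σ_y = 448.0 → σ = 343 MPa, n = 1.31
  borosilicate glass: E = 65.13, α = 3.34, σ_y = 53.20 → σ = 39.4 MPa, n = 1.35
Stainless steel has the lowest safety factor, n = 0.617.

stainless steel, n = 0.617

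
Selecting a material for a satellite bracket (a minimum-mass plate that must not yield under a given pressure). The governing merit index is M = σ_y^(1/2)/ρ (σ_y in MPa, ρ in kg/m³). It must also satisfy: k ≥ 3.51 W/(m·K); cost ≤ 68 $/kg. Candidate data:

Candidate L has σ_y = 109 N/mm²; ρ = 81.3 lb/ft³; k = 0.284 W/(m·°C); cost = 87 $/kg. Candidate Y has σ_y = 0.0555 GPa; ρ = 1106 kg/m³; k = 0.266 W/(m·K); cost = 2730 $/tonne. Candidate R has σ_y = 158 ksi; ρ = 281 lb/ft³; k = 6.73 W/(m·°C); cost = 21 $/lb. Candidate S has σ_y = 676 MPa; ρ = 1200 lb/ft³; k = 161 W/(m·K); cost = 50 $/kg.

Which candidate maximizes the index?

Screen on constraints: k ≥ 3.51 W/(m·K); cost ≤ 68 $/kg. Survivors: candidate R, candidate S.
Convert each candidate to consistent units, then evaluate M:
  candidate R: σ_y = 1089 MPa, ρ = 4501 kg/m³
  candidate S: σ_y = 676.0 MPa, ρ = 19220 kg/m³
  candidate R: M = 7.33×10⁻³
  candidate S: M = 1.35×10⁻³
The maximum is for candidate R.

candidate R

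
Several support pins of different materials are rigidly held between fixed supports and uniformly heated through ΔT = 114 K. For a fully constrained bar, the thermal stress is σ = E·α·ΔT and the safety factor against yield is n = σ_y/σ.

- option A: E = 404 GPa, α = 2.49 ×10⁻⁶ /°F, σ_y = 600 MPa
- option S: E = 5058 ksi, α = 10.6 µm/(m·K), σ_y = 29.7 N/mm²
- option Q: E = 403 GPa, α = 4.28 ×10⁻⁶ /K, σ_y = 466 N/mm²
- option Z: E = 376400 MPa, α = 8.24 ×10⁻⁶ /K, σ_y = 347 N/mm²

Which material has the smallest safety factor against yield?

option S

With everything in SI (GPa, ×10⁻⁶/K, MPa):
  option A: E = 404.0, α = 4.48, σ_y = 600.0 → σ = 206 MPa, n = 2.91
  option S: E = 34.87, α = 10.6, σ_y = 29.70 → σ = 42.1 MPa, n = 0.705
  option Q: E = 403.0, α = 4.28, σ_y = 466.0 → σ = 197 MPa, n = 2.37
  option Z: E = 376.4, α = 8.24, σ_y = 347.0 → σ = 354 MPa, n = 0.981
The minimum is option S at n = 0.705.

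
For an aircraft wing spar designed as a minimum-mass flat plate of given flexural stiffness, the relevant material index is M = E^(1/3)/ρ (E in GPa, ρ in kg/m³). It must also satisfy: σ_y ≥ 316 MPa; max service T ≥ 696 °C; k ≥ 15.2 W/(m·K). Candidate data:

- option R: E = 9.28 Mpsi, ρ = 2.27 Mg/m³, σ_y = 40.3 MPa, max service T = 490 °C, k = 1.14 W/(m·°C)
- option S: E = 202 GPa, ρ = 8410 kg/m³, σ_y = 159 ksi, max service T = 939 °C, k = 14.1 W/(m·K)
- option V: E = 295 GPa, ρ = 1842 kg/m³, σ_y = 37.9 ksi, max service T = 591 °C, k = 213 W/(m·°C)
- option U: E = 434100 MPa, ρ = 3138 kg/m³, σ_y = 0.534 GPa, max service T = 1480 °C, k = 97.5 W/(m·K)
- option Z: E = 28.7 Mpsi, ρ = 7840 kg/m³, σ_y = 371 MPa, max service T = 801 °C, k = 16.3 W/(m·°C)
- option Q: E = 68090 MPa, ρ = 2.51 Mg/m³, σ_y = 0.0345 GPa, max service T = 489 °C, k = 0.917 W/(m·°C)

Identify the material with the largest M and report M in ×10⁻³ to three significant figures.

Screen on constraints: σ_y ≥ 316 MPa; max service T ≥ 696 °C; k ≥ 15.2 W/(m·K). Survivors: option U, option Z.
Putting every candidate on a common basis:
  option U: E = 434.1 GPa, ρ = 3138 kg/m³
  option Z: E = 197.9 GPa, ρ = 7840 kg/m³
  option U: M = 2.41×10⁻³
  option Z: M = 0.743×10⁻³
Option U has the largest M.

option U, M = 2.41×10⁻³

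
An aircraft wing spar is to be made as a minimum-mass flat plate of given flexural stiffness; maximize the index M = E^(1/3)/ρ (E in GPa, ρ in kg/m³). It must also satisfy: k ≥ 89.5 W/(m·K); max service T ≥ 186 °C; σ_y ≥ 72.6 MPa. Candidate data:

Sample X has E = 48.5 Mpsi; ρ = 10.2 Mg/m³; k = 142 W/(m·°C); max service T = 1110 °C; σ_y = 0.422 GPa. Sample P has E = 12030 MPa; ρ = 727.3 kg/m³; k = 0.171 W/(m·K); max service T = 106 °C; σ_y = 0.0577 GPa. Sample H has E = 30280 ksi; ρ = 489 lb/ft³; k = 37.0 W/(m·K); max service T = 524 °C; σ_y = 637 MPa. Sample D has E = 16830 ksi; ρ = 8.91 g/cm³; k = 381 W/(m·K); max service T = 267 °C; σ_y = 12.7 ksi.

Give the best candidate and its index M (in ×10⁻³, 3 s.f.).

Screen on constraints: k ≥ 89.5 W/(m·K); max service T ≥ 186 °C; σ_y ≥ 72.6 MPa. Survivors: sample X, sample D.
Putting every candidate on a common basis:
  sample X: E = 334.4 GPa, ρ = 10200 kg/m³
  sample D: E = 116.0 GPa, ρ = 8910 kg/m³
  sample X: M = 0.680×10⁻³
  sample D: M = 0.547×10⁻³
Sample X has the largest M.

sample X, M = 0.680×10⁻³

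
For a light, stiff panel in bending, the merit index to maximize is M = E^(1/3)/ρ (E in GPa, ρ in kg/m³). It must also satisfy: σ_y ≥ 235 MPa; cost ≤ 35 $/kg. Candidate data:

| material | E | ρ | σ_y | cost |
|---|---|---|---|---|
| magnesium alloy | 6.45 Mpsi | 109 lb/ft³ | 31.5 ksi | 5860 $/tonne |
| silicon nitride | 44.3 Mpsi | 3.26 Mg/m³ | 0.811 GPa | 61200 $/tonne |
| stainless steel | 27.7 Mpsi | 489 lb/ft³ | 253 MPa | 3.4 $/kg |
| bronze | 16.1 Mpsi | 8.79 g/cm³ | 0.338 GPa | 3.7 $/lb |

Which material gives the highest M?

Screen on constraints: σ_y ≥ 235 MPa; cost ≤ 35 $/kg. Survivors: stainless steel, bronze.
Normalizing units and computing the index:
  stainless steel: E = 191.0 GPa, ρ = 7833 kg/m³
  bronze: E = 111.0 GPa, ρ = 8790 kg/m³
  stainless steel: M = 0.735×10⁻³
  bronze: M = 0.547×10⁻³
Highest index: stainless steel.

stainless steel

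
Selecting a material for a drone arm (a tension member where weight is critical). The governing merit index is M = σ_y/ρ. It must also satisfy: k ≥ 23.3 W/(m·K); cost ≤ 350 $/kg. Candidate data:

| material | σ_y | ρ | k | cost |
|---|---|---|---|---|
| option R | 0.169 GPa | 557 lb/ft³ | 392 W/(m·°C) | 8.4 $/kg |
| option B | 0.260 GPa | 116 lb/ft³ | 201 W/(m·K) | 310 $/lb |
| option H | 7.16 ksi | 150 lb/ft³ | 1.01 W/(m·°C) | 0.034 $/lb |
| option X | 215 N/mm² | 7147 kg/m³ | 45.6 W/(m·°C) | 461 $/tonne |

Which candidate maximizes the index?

option X

Screen on constraints: k ≥ 23.3 W/(m·K); cost ≤ 350 $/kg. Survivors: option R, option X.
After converting to SI:
  option R: σ_y = 169.0 MPa, ρ = 8922 kg/m³
  option X: σ_y = 215.0 MPa, ρ = 7147 kg/m³
  option X: M = 30.1 kN·m/kg
  option R: M = 18.9 kN·m/kg
Option X ranks first.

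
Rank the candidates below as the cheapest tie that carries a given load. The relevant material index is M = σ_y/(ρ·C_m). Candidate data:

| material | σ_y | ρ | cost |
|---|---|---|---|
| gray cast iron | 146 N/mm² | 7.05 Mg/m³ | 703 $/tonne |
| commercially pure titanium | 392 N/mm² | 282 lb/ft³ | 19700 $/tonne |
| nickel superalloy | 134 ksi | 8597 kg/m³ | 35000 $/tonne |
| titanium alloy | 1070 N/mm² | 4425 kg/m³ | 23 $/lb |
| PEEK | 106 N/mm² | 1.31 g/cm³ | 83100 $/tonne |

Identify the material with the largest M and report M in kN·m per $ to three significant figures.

gray cast iron, M = 29.5 kN·m per $

In SI units:
  gray cast iron: σ_y = 146.0 MPa, ρ = 7050 kg/m³, cost = 0.7030 $/kg
  commercially pure titanium: σ_y = 392.0 MPa, ρ = 4517 kg/m³, cost = 19.70 $/kg
  nickel superalloy: σ_y = 923.9 MPa, ρ = 8597 kg/m³, cost = 35.00 $/kg
  titanium alloy: σ_y = 1070 MPa, ρ = 4425 kg/m³, cost = 50.71 $/kg
  PEEK: σ_y = 106.0 MPa, ρ = 1310 kg/m³, cost = 83.10 $/kg
  gray cast iron: M = 29.5 kN·m per $
  titanium alloy: M = 4.77 kN·m per $
  commercially pure titanium: M = 4.41 kN·m per $
  nickel superalloy: M = 3.07 kN·m per $
  PEEK: M = 0.974 kN·m per $
Highest index: gray cast iron.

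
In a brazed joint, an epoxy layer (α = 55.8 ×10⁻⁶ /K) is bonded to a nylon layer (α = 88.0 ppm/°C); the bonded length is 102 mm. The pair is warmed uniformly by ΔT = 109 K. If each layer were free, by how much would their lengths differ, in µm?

358 µm

Δα = |55.8 − 88.0|×10⁻⁶/K = 32.2×10⁻⁶/K.
ΔL_mismatch = Δα·L·ΔT = 32.2×10⁻⁶ × 102.0 mm × 109.0 K = 358 µm.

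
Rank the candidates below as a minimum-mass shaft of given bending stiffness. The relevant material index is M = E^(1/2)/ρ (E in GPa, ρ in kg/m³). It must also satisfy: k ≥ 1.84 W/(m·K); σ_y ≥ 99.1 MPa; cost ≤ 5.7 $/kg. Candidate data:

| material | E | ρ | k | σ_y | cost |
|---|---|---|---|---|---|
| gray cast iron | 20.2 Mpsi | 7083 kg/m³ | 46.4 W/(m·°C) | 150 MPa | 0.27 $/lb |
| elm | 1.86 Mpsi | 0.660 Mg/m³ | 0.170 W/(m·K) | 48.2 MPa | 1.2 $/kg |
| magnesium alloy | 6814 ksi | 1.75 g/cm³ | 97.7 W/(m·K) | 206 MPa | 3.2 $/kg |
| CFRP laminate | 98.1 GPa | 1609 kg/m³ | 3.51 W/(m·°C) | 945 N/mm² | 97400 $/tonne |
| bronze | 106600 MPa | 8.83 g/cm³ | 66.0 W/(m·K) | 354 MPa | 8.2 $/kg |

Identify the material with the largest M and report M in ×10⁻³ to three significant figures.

magnesium alloy, M = 3.92×10⁻³

Screen on constraints: k ≥ 1.84 W/(m·K); σ_y ≥ 99.1 MPa; cost ≤ 5.7 $/kg. Survivors: gray cast iron, magnesium alloy.
Convert each candidate to consistent units, then evaluate M:
  gray cast iron: E = 139.3 GPa, ρ = 7083 kg/m³
  magnesium alloy: E = 46.98 GPa, ρ = 1750 kg/m³
  magnesium alloy: M = 3.92×10⁻³
  gray cast iron: M = 1.67×10⁻³
Highest index: magnesium alloy.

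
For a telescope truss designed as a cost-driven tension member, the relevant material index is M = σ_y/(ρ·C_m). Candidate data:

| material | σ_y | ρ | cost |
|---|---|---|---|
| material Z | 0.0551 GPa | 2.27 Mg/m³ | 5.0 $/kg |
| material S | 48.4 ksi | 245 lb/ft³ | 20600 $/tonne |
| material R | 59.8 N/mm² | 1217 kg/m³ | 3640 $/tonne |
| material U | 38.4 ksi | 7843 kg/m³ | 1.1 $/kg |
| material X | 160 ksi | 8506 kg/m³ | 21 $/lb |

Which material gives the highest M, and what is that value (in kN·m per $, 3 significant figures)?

After converting to SI:
  material Z: σ_y = 55.10 MPa, ρ = 2270 kg/m³, cost = 5.000 $/kg
  material S: σ_y = 333.7 MPa, ρ = 3925 kg/m³, cost = 20.60 $/kg
  material R: σ_y = 59.80 MPa, ρ = 1217 kg/m³, cost = 3.640 $/kg
  material U: σ_y = 264.8 MPa, ρ = 7843 kg/m³, cost = 1.100 $/kg
  material X: σ_y = 1103 MPa, ρ = 8506 kg/m³, cost = 46.30 $/kg
  material U: M = 30.7 kN·m per $
  material R: M = 13.5 kN·m per $
  material Z: M = 4.85 kN·m per $
  material S: M = 4.13 kN·m per $
  material X: M = 2.80 kN·m per $
The maximum is for material U.

material U, M = 30.7 kN·m per $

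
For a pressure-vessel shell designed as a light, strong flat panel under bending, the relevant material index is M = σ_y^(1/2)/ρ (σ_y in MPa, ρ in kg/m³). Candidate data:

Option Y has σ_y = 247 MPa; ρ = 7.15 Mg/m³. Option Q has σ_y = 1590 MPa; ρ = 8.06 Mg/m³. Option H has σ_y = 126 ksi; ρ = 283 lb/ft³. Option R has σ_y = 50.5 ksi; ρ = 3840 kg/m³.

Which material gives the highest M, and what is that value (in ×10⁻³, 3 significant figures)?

option H, M = 6.50×10⁻³

After converting to SI:
  option Y: σ_y = 247.0 MPa, ρ = 7150 kg/m³
  option Q: σ_y = 1590 MPa, ρ = 8060 kg/m³
  option H: σ_y = 868.7 MPa, ρ = 4533 kg/m³
  option R: σ_y = 348.2 MPa, ρ = 3840 kg/m³
  option H: M = 6.50×10⁻³
  option Q: M = 4.95×10⁻³
  option R: M = 4.86×10⁻³
  option Y: M = 2.20×10⁻³
The maximum is for option H.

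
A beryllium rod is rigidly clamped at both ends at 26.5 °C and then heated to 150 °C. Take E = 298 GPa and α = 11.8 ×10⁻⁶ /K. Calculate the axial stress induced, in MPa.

ΔT = 123.5 K. Constrained thermal stress σ = E·α·ΔT = 298.0×10³ MPa × 11.8×10⁻⁶ × 123.5 = 434 MPa (compressive).

434 MPa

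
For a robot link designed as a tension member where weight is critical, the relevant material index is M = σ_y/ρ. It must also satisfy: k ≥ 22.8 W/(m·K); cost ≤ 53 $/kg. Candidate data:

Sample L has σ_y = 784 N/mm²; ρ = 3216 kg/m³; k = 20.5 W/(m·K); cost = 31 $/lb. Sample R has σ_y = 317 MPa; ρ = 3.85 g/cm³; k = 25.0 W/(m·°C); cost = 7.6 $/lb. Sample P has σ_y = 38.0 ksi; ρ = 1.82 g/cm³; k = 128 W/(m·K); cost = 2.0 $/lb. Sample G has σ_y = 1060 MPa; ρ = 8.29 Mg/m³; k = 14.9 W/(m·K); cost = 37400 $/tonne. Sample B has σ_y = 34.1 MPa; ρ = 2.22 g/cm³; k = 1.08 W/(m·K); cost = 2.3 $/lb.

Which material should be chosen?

sample P

Screen on constraints: k ≥ 22.8 W/(m·K); cost ≤ 53 $/kg. Survivors: sample R, sample P.
Normalizing units and computing the index:
  sample R: σ_y = 317.0 MPa, ρ = 3850 kg/m³
  sample P: σ_y = 262.0 MPa, ρ = 1820 kg/m³
  sample P: M = 144 kN·m/kg
  sample R: M = 82.3 kN·m/kg
Sample P ranks first.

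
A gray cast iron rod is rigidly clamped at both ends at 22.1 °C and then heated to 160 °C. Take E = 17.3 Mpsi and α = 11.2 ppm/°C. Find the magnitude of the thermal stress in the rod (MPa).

184 MPa

E = 17.3 Mpsi = 119.3 GPa.
ΔT = 137.9 K. Constrained thermal stress σ = E·α·ΔT = 119.3×10³ MPa × 11.2×10⁻⁶ × 137.9 = 184 MPa (compressive).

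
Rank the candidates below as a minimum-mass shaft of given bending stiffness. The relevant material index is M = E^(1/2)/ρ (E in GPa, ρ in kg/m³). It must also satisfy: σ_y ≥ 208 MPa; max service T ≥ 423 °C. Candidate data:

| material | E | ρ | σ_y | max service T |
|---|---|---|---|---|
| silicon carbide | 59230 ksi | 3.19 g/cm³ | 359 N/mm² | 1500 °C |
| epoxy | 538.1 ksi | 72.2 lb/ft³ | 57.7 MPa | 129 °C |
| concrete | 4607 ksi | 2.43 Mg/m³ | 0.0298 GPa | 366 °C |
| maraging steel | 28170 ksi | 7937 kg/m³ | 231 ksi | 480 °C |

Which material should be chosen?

silicon carbide

Screen on constraints: σ_y ≥ 208 MPa; max service T ≥ 423 °C. Survivors: silicon carbide, maraging steel.
Putting every candidate on a common basis:
  silicon carbide: E = 408.4 GPa, ρ = 3190 kg/m³
  maraging steel: E = 194.2 GPa, ρ = 7937 kg/m³
  silicon carbide: M = 6.33×10⁻³
  maraging steel: M = 1.76×10⁻³
The maximum is for silicon carbide.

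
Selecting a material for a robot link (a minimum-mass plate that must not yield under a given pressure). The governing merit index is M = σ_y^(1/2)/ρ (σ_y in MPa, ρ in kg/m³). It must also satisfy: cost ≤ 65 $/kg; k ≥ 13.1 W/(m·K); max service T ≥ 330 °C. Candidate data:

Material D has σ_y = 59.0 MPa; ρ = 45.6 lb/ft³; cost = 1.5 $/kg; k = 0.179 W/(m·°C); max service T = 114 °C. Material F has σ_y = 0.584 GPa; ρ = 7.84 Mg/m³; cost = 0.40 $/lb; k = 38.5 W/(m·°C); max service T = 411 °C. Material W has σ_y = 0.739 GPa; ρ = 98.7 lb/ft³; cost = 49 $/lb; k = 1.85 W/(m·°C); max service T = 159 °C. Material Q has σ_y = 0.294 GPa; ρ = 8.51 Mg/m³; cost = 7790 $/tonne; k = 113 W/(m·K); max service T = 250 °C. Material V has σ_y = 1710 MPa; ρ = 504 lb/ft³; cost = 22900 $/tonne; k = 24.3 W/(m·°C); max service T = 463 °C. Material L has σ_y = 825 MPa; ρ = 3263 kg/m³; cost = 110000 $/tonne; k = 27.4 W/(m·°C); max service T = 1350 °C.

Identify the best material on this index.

material V

Screen on constraints: cost ≤ 65 $/kg; k ≥ 13.1 W/(m·K); max service T ≥ 330 °C. Survivors: material F, material V.
Convert each candidate to consistent units, then evaluate M:
  material F: σ_y = 584.0 MPa, ρ = 7840 kg/m³
  material V: σ_y = 1710 MPa, ρ = 8073 kg/m³
  material V: M = 5.12×10⁻³
  material F: M = 3.08×10⁻³
The maximum is for material V.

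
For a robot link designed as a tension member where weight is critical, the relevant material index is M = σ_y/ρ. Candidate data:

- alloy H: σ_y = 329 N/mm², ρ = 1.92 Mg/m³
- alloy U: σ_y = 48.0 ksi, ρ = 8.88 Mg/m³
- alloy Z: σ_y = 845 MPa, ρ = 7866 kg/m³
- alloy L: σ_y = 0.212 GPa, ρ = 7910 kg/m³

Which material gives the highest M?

alloy H

In SI units:
  alloy H: σ_y = 329.0 MPa, ρ = 1920 kg/m³
  alloy U: σ_y = 330.9 MPa, ρ = 8880 kg/m³
  alloy Z: σ_y = 845.0 MPa, ρ = 7866 kg/m³
  alloy L: σ_y = 212.0 MPa, ρ = 7910 kg/m³
  alloy H: M = 171 kN·m/kg
  alloy Z: M = 107 kN·m/kg
  alloy U: M = 37.3 kN·m/kg
  alloy L: M = 26.8 kN·m/kg
Highest index: alloy H.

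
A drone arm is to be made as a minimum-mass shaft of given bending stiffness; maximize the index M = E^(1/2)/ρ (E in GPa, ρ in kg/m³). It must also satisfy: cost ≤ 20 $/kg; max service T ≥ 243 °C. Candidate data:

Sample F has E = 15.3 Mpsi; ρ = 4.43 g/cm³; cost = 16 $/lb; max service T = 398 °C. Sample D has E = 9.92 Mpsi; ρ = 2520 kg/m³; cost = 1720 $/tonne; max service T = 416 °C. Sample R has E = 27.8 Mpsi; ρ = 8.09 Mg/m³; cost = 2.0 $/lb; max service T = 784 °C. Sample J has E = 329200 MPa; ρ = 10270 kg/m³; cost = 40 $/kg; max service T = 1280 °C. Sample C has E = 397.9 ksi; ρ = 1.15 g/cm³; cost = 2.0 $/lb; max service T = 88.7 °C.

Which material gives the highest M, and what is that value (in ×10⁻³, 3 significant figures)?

Screen on constraints: cost ≤ 20 $/kg; max service T ≥ 243 °C. Survivors: sample D, sample R.
Convert each candidate to consistent units, then evaluate M:
  sample D: E = 68.40 GPa, ρ = 2520 kg/m³
  sample R: E = 191.7 GPa, ρ = 8090 kg/m³
  sample D: M = 3.28×10⁻³
  sample R: M = 1.71×10⁻³
Highest index: sample D.

sample D, M = 3.28×10⁻³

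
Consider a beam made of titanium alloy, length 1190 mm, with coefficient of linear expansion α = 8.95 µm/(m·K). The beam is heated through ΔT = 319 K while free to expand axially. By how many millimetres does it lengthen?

ΔL = α·L₀·ΔT = 8.95×10⁻⁶ × 1190 mm × 319.0 K = 3.40 mm.

3.40 mm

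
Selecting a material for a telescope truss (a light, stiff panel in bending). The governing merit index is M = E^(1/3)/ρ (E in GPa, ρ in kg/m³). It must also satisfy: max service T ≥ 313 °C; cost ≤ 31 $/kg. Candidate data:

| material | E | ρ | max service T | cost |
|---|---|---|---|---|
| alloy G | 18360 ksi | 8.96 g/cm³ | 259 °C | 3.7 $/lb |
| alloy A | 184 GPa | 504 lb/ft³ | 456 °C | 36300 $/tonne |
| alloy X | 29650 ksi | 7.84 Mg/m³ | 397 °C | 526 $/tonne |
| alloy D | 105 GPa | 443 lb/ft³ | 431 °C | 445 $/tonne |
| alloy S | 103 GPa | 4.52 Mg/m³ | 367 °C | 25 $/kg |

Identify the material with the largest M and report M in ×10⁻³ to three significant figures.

alloy S, M = 1.04×10⁻³

Screen on constraints: max service T ≥ 313 °C; cost ≤ 31 $/kg. Survivors: alloy X, alloy D, alloy S.
After converting to SI:
  alloy X: E = 204.4 GPa, ρ = 7840 kg/m³
  alloy D: E = 105.0 GPa, ρ = 7096 kg/m³
  alloy S: E = 103.0 GPa, ρ = 4520 kg/m³
  alloy S: M = 1.04×10⁻³
  alloy X: M = 0.751×10⁻³
  alloy D: M = 0.665×10⁻³
The maximum is for alloy S.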